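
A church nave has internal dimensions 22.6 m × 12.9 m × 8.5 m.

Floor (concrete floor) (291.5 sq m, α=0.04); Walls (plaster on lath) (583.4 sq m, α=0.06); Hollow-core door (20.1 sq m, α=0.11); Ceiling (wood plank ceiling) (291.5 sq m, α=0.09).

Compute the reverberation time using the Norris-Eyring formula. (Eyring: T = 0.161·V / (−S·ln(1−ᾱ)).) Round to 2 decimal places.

Total surface area S = 291.5 + 583.4 + 20.1 + 291.5 = 1186.5 sq m.
Σ(Sᵢαᵢ) = 291.5·0.04 + 583.4·0.06 + 20.1·0.11 + 291.5·0.09 = 75.110.
Mean coefficient ᾱ = A/S = 0.0633.
Eyring denominator: −S ln(1−ᾱ) = 77.588.
V = 22.6 × 12.9 × 8.5 = 2478.09 m³.
RT60 = 0.161 × 2478.09 / 77.588 = 5.14 s.

5.14 s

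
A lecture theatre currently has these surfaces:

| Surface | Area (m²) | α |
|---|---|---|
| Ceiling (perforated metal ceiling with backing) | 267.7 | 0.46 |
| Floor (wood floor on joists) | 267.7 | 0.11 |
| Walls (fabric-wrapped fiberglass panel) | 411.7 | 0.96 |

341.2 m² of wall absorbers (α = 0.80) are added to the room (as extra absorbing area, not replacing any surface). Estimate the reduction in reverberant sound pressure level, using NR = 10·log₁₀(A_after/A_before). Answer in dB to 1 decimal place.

1.8 dB

Summing Sᵢαᵢ: 123.142 + 29.447 + 395.232 → A_before = 547.821 sabins.
Added absorption = 341.2 × 0.80 = 272.960 sabins.
A_after = 547.821 + 272.960 = 820.781 sabins.
Reduction = 10 log₁₀(A_after/A_before) = 10 log₁₀(1.4983) = 1.8 dB.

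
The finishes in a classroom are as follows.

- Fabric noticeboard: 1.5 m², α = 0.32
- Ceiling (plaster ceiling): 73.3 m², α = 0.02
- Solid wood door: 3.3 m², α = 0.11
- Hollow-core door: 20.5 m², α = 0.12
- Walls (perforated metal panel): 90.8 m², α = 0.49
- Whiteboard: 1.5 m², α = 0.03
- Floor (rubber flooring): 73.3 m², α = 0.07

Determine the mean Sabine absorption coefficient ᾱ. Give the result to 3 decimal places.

Total surface area S = 264.2 m².
Weighted sum Σ Sα = 54.437.
ᾱ = A/S = 0.206.

0.206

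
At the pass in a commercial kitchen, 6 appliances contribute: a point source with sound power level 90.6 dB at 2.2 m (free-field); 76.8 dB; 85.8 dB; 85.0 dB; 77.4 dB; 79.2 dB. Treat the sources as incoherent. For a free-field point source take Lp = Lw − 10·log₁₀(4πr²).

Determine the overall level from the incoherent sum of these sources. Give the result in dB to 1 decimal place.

89.5 dB

Source at 2.2 m: Lp = 90.6 − 10·log₁₀(4π·2.2²) = 90.6 − 10·log₁₀(60.821) = 72.8 dB.
Sum in the linear (power) domain: Σ 10^(Lᵢ/10) = 10^(72.8/10) + 10^(76.8/10) + 10^(85.8/10) + 10^(85.0/10) + 10^(77.4/10) + 10^(79.2/10) = 9.015e+08.
Combined level = 10 log₁₀(9.015e+08) = 89.5 dB.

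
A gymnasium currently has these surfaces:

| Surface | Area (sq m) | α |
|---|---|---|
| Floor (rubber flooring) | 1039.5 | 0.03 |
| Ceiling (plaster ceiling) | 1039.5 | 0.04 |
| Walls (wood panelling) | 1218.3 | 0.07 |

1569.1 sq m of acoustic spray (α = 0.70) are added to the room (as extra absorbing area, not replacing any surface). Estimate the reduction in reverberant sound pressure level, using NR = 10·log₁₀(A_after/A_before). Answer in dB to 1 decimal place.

Total absorption A_before = 1039.5·0.03 + 1039.5·0.04 + 1218.3·0.07
  = 31.185 + 41.580 + 85.281 = 158.046 sq m sabins.
Treatment contributes 1569.1·0.70 = 1098.370 sabins.
New total A_after = 1256.416 sabins.
NR = 10·log₁₀(1256.416/158.046) = 9.0 dB.

9.0 dB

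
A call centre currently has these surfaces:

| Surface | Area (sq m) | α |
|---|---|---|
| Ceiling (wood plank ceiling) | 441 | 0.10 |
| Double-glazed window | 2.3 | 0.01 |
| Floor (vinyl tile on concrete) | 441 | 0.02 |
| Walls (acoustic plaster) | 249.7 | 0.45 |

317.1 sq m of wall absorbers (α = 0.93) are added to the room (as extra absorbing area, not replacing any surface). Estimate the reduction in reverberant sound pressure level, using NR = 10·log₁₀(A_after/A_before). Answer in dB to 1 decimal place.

4.4 dB

Equivalent absorption area: A_before = 441*0.10 + 2.3*0.01 + 441*0.02 + 249.7*0.45 = 165.308 sq m.
Treatment contributes 317.1·0.93 = 294.903 sabins.
A_after = 165.308 + 294.903 = 460.211 sabins.
Reduction = 10 log₁₀(A_after/A_before) = 10 log₁₀(2.7840) = 4.4 dB.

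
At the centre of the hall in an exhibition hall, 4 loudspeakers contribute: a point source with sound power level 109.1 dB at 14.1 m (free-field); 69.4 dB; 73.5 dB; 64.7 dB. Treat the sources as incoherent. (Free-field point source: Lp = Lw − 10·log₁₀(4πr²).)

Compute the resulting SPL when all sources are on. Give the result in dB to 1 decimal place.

78.2 dB

Source at 14.1 m: Lp = 109.1 − 10·log₁₀(4π·14.1²) = 109.1 − 10·log₁₀(2498.320) = 75.1 dB.
Σ 10^(Lᵢ/10) = 6.641e+07.
Back to dB: 10·log₁₀ Σ = 78.2 dB.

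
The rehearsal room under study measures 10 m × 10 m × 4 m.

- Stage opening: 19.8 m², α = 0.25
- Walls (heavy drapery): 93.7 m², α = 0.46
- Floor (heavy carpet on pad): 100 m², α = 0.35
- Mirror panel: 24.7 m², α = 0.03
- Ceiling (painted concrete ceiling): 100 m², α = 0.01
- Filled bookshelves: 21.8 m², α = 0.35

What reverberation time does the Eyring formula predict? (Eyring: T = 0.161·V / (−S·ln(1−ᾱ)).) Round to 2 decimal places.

S = Σ Sᵢ = 360.0 m².
Absorption A = 19.8·0.25 + 93.7·0.46 + 100·0.35 + 24.7·0.03 + 100·0.01 + 21.8·0.35 = 92.423 sabins.
Mean coefficient ᾱ = A/S = 0.2567.
Eyring denominator: −S ln(1−ᾱ) = 106.796.
V = 10 × 10 × 4 = 400 m³.
T = 0.161·V/[−S·ln(1−ᾱ)] = 0.161·400/106.796 = 0.60 s.

0.60 s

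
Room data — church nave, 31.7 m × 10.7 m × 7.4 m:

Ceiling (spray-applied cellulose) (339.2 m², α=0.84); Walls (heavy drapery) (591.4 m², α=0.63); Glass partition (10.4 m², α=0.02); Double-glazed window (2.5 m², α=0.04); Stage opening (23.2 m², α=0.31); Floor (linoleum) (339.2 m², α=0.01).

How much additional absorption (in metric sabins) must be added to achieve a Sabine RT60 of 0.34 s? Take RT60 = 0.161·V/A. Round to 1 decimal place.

Equivalent absorption area: A₁ = 339.2*0.84 + 591.4*0.63 + 10.4*0.02 + 2.5*0.04 + 23.2*0.31 + 339.2*0.01 = 668.402 m².
For T = 0.34 s, need A₂ = 0.161·V/T = 0.161·2510.006/0.34 = 1188.562 sabins.
Additional absorption ΔA = 1188.562 − 668.402 = 520.2 sabins.

520.2 sabins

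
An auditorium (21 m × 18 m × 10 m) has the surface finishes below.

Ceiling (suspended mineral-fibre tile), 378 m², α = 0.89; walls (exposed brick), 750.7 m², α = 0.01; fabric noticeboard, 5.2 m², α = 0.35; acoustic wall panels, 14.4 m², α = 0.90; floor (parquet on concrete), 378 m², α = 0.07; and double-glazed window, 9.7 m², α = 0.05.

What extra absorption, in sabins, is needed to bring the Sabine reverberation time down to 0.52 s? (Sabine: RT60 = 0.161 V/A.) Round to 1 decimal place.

784.7 sabins

Summing Sᵢαᵢ: 336.420 + 7.507 + 1.820 + 12.960 + 26.460 + 0.485 → A₁ = 385.652 sabins.
Target A₂ = 0.161·3780/0.52 = 1170.346 sabins (V = 3780 m³).
ΔA = A₂ − A₁ = 1170.346 − 385.652 = 784.7 sabins.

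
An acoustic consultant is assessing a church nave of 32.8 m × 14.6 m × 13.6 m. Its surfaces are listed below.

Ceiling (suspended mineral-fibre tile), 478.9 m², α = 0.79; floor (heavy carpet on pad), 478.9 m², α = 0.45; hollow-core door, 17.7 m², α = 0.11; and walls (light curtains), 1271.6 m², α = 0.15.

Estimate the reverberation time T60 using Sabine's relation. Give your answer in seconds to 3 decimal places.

A = Σ Sᵢαᵢ = 478.9*0.79 + 478.9*0.45 + 17.7*0.11 + 1271.6*0.15 = 786.523 sabins.
V = 32.8·14.6·13.6 = 6512.768 m³.
RT60 = 0.161 · V / A = 0.161 × 6512.768 / 786.523 = 1.333 s.

1.333 seconds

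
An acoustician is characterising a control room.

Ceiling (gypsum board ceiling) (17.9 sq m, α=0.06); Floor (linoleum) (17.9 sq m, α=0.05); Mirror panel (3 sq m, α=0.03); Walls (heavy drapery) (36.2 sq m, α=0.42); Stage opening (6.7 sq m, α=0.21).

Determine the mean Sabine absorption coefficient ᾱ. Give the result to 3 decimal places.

Total surface area S = 81.7 sq m.
A = 17.9·0.06 + 17.9·0.05 + 3·0.03 + 36.2·0.42 + 6.7·0.21 = 18.670 sabins.
ᾱ = A/S = 0.229.

0.229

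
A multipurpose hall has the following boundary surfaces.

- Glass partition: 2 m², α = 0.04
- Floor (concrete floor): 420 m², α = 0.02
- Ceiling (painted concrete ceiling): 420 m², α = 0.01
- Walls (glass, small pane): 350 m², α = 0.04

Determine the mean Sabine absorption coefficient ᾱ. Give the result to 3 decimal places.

S = Σ Sᵢ = 2 + 420 + 420 + 350 = 1192.0 m².
A = 2×0.04 + 420×0.02 + 420×0.01 + 350×0.04 = 26.680 sabins.
ᾱ = A/S = 0.022.

0.022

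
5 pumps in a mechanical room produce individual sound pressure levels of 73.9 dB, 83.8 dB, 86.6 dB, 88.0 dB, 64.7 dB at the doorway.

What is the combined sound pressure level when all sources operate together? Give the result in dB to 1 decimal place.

91.3 dB

Converting to relative power and adding: 10^(73.9/10) + 10^(83.8/10) + 10^(86.6/10) + 10^(88.0/10) + 10^(64.7/10) = 1.355e+09.
Back to dB: 10·log₁₀ Σ = 91.3 dB.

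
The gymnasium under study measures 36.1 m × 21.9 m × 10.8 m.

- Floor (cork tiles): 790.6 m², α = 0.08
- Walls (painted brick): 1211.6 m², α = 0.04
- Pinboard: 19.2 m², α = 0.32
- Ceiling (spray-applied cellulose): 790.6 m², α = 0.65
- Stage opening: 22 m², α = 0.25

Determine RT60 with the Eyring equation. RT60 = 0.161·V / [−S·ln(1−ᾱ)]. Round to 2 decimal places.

Total surface area S = 790.6 + 1211.6 + 19.2 + 790.6 + 22 = 2834.0 m².
Absorption A = 790.6·0.08 + 1211.6·0.04 + 19.2·0.32 + 790.6·0.65 + 22·0.25 = 637.246 sabins.
Mean coefficient ᾱ = A/S = 0.2249.
Eyring denominator: −S ln(1−ᾱ) = 721.999.
V = 36.1 × 21.9 × 10.8 = 8538.372 m³.
RT60 = 0.161 × 8538.372 / 721.999 = 1.90 s.

1.90 s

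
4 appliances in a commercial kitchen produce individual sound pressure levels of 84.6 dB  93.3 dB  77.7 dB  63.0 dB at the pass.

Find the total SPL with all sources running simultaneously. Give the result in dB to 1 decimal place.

94.0 dB

Sum in the linear (power) domain: Σ 10^(Lᵢ/10) = 10^(84.6/10) + 10^(93.3/10) + 10^(77.7/10) + 10^(63.0/10) = 2.487e+09.
L_total = 10·log₁₀(2.487e+09) = 94.0 dB.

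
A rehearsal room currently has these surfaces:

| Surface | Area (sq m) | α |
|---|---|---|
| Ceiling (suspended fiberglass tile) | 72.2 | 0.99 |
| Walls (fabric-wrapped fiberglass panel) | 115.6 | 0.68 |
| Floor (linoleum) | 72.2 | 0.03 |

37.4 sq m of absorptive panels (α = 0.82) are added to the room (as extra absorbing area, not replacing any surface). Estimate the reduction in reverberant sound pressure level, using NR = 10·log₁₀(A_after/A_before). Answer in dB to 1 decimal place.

0.8 dB

Equivalent absorption area: A_before = 72.2*0.99 + 115.6*0.68 + 72.2*0.03 = 152.252 sq m.
Treatment contributes 37.4·0.82 = 30.668 sabins.
A_after = 152.252 + 30.668 = 182.920 sabins.
Reduction = 10 log₁₀(A_after/A_before) = 10 log₁₀(1.2014) = 0.8 dB.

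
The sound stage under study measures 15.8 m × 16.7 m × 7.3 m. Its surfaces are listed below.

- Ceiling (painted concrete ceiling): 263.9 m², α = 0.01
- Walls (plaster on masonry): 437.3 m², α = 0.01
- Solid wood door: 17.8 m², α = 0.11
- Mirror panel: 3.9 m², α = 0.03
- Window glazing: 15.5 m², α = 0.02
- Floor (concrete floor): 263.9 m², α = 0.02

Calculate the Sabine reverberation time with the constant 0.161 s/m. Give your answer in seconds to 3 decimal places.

21.132 s

A = Σ Sᵢαᵢ = 263.9*0.01 + 437.3*0.01 + 17.8*0.11 + 3.9*0.03 + 15.5*0.02 + 263.9*0.02 = 14.675 sabins.
V = 15.8·16.7·7.3 = 1926.178 m³.
Sabine: RT60 = 0.161 × 1926.178 / 14.675 = 21.132 s.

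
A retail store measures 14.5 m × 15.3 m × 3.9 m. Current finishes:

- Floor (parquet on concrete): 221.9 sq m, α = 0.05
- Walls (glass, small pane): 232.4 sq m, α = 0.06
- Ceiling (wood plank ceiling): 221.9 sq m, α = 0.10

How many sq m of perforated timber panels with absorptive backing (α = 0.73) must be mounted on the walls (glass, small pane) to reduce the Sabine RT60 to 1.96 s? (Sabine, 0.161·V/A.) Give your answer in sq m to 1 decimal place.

Summing Sᵢαᵢ: 11.095 + 13.944 + 22.190 → A₁ = 47.229 sabins.
V = 865.215 m³. Target absorption A₂ = 0.161 × 865.215 / 1.96 = 71.071 sabins.
ΔA needed = 71.071 − 47.229 = 23.842 sabins.
Each sq m of panel replacing the walls (glass, small pane) adds (0.73 − 0.06) = 0.67 sabins.
Panel area = 23.842 / 0.67 = 35.6 sq m.

35.6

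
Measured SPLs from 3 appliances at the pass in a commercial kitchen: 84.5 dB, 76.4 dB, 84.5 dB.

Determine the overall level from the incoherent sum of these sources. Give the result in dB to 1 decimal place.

Sum in the linear (power) domain: Σ 10^(Lᵢ/10) = 10^(84.5/10) + 10^(76.4/10) + 10^(84.5/10) = 6.073e+08.
Back to dB: 10·log₁₀ Σ = 87.8 dB.

87.8 dB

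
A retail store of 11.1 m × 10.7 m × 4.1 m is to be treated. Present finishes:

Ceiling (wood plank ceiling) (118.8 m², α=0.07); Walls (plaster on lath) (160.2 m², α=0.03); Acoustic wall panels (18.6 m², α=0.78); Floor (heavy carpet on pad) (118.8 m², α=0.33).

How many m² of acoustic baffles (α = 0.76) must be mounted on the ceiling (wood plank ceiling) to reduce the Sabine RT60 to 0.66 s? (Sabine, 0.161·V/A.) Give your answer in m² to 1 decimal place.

Equivalent absorption area: A₁ = 118.8*0.07 + 160.2*0.03 + 18.6*0.78 + 118.8*0.33 = 66.834 m².
Required A₂ = 0.161·486.957/0.66 = 118.788 sabins.
Absorption to add: 118.788 − 66.834 = 51.954 sabins.
Each m² of panel replacing the ceiling (wood plank ceiling) adds (0.76 − 0.07) = 0.69 sabins.
Panel area = 51.954 / 0.69 = 75.3 m².

75.3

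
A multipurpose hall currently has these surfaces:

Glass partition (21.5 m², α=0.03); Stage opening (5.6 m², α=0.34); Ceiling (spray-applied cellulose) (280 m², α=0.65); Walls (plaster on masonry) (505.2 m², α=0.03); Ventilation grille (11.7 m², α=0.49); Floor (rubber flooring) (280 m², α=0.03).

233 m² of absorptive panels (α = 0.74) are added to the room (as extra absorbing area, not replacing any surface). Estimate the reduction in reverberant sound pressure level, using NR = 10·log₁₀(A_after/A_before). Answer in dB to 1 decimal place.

2.6 dB

A_before = Σ Sᵢαᵢ = 21.5·0.03 + 5.6·0.34 + 280·0.65 + 505.2·0.03 + 11.7·0.49 + 280·0.03 = 213.838 sabins.
Treatment contributes 233·0.74 = 172.420 sabins.
New total A_after = 386.258 sabins.
Reduction = 10 log₁₀(A_after/A_before) = 10 log₁₀(1.8063) = 2.6 dB.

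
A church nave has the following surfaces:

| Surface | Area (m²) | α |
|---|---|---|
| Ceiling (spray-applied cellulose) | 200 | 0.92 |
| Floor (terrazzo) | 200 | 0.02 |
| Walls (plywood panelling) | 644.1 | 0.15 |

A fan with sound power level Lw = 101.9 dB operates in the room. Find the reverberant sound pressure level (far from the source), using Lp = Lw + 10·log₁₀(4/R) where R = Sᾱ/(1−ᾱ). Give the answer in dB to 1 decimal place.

82.0 dB

Σ(Sᵢαᵢ) = 200·0.92 + 200·0.02 + 644.1·0.15 = 284.615; total area S = 1044.1 m².
ᾱ = 0.2726, so room constant R = A/(1−ᾱ) = 391.277 m².
Lp = Lw + 10 log₁₀(4/R) = 101.9 -19.90 = 82.0 dB.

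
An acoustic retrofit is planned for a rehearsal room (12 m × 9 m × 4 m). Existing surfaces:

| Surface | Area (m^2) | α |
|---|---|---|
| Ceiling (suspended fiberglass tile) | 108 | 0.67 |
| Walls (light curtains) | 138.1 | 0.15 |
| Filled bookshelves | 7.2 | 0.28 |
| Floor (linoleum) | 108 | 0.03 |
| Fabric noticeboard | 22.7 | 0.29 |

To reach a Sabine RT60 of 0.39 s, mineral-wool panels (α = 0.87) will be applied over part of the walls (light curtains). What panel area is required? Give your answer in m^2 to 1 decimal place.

102.0

A₁ = Σ Sᵢαᵢ = 108*0.67 + 138.1*0.15 + 7.2*0.28 + 108*0.03 + 22.7*0.29 = 104.914 sabins.
Required A₂ = 0.161·432/0.39 = 178.338 sabins.
Absorption to add: 178.338 − 104.914 = 73.424 sabins.
Net gain per m^2: Δα = 0.87 − 0.15 = 0.72.
Panel area = 73.424 / 0.72 = 102.0 m^2.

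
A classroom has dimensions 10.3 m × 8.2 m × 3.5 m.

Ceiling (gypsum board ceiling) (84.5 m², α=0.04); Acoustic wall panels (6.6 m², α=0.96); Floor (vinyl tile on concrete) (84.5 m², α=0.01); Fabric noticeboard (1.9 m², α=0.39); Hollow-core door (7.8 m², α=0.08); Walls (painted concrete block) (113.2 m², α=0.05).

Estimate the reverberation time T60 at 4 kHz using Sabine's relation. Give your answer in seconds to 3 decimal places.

2.706 sec

Summing Sᵢαᵢ: 3.380 + 6.336 + 0.845 + 0.741 + 0.624 + 5.660 → A = 17.586 sabins.
V = 10.3·8.2·3.5 = 295.61 m³.
RT60 = 0.161 · V / A = 0.161 × 295.61 / 17.586 = 2.706 s.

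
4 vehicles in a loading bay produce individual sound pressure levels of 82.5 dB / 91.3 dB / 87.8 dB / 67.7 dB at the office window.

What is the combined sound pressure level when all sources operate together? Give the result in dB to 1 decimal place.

93.3 dB

Σ 10^(Lᵢ/10) = 2.135e+09.
Back to dB: 10·log₁₀ Σ = 93.3 dB.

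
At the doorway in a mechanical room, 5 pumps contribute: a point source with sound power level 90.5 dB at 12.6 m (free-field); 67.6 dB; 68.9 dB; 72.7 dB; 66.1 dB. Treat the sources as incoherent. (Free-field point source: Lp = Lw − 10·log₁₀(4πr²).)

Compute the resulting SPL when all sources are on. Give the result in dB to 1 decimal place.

75.7 dB

Source at 12.6 m: Lp = 90.5 − 10·log₁₀(4π·12.6²) = 90.5 − 10·log₁₀(1995.037) = 57.5 dB.
Converting to relative power and adding: 10^(57.5/10) + 10^(67.6/10) + 10^(68.9/10) + 10^(72.7/10) + 10^(66.1/10) = 3.677e+07.
Back to dB: 10·log₁₀ Σ = 75.7 dB.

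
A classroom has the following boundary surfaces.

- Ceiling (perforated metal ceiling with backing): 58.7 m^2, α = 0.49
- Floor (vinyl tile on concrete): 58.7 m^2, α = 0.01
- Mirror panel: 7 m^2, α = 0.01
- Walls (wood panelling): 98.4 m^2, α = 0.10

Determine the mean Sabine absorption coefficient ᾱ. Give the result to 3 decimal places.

S = Σ Sᵢ = 58.7 + 58.7 + 7 + 98.4 = 222.8 m^2.
Weighted sum Σ Sα = 39.260.
ᾱ = 39.260 / 222.8 = 0.176.

0.176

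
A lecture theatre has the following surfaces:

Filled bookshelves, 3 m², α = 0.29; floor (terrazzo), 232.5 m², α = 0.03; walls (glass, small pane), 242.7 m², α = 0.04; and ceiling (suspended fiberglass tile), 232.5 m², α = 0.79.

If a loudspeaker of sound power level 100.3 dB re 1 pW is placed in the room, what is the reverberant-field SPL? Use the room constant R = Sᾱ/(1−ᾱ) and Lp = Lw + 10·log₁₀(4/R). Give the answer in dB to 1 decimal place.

A = 201.228 sabins; S = 710.7 m².
ᾱ = 201.228/710.7 = 0.2831; R = Sᾱ/(1−ᾱ) = 201.228/(1−0.2831) = 280.692 m².
Lp = 100.3 + 10·log₁₀(4/280.692) = 100.3 + (-18.46) = 81.8 dB.

81.8 dB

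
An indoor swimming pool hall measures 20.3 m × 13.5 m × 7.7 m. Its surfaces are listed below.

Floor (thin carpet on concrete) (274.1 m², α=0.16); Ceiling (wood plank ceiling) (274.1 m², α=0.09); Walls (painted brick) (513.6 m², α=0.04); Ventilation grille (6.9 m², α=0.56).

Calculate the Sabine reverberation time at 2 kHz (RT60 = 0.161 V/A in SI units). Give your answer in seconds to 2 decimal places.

3.66 seconds

Total absorption A = 274.1*0.16 + 274.1*0.09 + 513.6*0.04 + 6.9*0.56
  = 43.856 + 24.669 + 20.544 + 3.864 = 92.933 m² sabins.
V = 20.3·13.5·7.7 = 2110.185 m³.
Sabine: RT60 = 0.161 × 2110.185 / 92.933 = 3.66 s.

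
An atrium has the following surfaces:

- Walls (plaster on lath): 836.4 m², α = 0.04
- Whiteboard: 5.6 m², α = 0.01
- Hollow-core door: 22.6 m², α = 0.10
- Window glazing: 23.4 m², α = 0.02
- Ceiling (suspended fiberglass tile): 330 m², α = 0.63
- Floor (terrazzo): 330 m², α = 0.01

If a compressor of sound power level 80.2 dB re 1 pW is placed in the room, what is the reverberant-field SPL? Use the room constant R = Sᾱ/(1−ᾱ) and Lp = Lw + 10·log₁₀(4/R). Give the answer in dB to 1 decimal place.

A = 247.440 sabins; S = 1548.0 m².
ᾱ = 0.1598, so room constant R = A/(1−ᾱ) = 294.501 m².
Lp = 80.2 + 10·log₁₀(4/294.501) = 80.2 + (-18.67) = 61.5 dB.

61.5 dB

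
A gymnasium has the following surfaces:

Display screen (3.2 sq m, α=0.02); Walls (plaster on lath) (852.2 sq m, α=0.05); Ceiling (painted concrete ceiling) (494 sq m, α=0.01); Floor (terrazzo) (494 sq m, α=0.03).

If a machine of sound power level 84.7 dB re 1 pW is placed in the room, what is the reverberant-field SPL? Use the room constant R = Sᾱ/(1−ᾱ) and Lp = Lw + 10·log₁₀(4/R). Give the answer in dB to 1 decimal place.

A = 62.434 sabins; S = 1843.4 sq m.
ᾱ = 62.434/1843.4 = 0.0339; R = Sᾱ/(1−ᾱ) = 62.434/(1−0.0339) = 64.625 sq m.
Lp = 84.7 + 10·log₁₀(4/64.625) = 84.7 + (-12.08) = 72.6 dB.

72.6 dB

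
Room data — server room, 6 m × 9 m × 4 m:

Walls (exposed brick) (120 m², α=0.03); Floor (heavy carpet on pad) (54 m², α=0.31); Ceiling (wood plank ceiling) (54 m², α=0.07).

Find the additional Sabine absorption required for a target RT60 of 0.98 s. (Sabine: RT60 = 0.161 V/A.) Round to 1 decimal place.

11.4 sabins

Equivalent absorption area: A₁ = 120*0.03 + 54*0.31 + 54*0.07 = 24.120 m².
For T = 0.98 s, need A₂ = 0.161·V/T = 0.161·216/0.98 = 35.486 sabins.
ΔA = A₂ − A₁ = 35.486 − 24.120 = 11.4 sabins.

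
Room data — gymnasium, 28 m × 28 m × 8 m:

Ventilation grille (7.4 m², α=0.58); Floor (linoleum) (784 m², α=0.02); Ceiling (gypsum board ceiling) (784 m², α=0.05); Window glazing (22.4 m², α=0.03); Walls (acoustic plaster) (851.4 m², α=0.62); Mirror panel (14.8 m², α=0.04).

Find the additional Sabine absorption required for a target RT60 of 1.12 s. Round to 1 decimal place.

Equivalent absorption area: A₁ = 7.4*0.58 + 784*0.02 + 784*0.05 + 22.4*0.03 + 851.4*0.62 + 14.8*0.04 = 588.304 m².
For T = 1.12 s, need A₂ = 0.161·V/T = 0.161·6272/1.12 = 901.600 sabins.
Shortfall: 901.600 − 588.304 = 313.3 sabins.

313.3 sabins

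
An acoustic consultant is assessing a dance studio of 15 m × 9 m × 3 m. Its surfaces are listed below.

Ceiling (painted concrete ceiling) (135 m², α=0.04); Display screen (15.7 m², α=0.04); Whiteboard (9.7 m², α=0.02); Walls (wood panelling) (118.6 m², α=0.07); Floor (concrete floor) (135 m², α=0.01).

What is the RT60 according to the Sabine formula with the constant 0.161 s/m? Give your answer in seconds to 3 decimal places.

4.108 s

Equivalent absorption area: A = 135·0.04 + 15.7·0.04 + 9.7·0.02 + 118.6·0.07 + 135·0.01 = 15.874 m².
V = 15·9·3 = 405 m³.
T = 0.161 V/A = 0.161·405/15.874 = 4.108 s.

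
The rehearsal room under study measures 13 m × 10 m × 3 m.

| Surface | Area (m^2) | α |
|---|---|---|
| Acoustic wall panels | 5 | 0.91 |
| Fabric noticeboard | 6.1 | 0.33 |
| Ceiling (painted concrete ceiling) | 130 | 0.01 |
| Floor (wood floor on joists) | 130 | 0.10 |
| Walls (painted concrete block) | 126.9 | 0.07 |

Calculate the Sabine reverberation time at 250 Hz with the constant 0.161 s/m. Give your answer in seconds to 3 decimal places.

2.111 s

Summing Sᵢαᵢ: 4.550 + 2.013 + 1.300 + 13.000 + 8.883 → A = 29.746 sabins.
Volume V = 13 × 10 × 3 = 390 m³.
RT60 = 0.161 · V / A = 0.161 × 390 / 29.746 = 2.111 s.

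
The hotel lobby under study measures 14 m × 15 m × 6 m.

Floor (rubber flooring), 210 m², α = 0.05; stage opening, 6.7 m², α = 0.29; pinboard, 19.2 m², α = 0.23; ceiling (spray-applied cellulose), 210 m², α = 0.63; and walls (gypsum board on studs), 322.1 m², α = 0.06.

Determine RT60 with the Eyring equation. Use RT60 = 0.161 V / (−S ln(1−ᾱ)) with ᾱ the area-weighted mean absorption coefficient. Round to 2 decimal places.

1.07 seconds

S = Σ Sᵢ = 768.0 m².
Σ(Sᵢαᵢ) = 210·0.05 + 6.7·0.29 + 19.2·0.23 + 210·0.63 + 322.1·0.06 = 168.485.
ᾱ = 168.485 / 768.0 = 0.2194.
Eyring denominator: −S ln(1−ᾱ) = 190.228.
V = 14 × 15 × 6 = 1260 m³.
RT60 = 0.161 × 1260 / 190.228 = 1.07 s.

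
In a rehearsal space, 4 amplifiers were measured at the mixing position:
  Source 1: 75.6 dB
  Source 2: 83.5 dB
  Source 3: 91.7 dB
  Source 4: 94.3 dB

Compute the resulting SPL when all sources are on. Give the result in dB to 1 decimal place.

96.5 dB

Converting to relative power and adding: 10^(75.6/10) + 10^(83.5/10) + 10^(91.7/10) + 10^(94.3/10) = 4.431e+09.
L_total = 10·log₁₀(4.431e+09) = 96.5 dB.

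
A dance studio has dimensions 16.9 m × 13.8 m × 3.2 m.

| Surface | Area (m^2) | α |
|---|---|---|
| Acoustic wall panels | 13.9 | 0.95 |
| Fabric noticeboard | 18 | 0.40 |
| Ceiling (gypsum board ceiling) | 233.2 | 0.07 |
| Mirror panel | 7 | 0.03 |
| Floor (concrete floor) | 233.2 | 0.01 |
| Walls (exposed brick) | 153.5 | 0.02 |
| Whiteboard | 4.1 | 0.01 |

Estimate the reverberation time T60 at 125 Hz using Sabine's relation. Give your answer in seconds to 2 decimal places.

2.84 sec

Summing Sᵢαᵢ: 13.205 + 7.200 + 16.324 + 0.210 + 2.332 + 3.070 + 0.041 → A = 42.382 sabins.
Room volume: 746.304 m³.
Sabine: RT60 = 0.161 × 746.304 / 42.382 = 2.84 s.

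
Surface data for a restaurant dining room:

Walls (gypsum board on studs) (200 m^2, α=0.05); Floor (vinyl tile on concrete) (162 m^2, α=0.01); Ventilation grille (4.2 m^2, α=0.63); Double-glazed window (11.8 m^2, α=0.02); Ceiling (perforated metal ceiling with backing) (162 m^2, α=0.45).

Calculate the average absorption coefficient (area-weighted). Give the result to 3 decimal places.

0.162

Total surface area S = 540.0 m^2.
A = 200×0.05 + 162×0.01 + 4.2×0.63 + 11.8×0.02 + 162×0.45 = 87.402 sabins.
ᾱ = 87.402 / 540.0 = 0.162.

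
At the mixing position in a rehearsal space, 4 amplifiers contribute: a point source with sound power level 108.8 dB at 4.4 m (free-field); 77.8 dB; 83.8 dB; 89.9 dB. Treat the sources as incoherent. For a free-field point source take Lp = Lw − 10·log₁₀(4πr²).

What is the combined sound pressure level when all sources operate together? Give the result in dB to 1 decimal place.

Source at 4.4 m: Lp = 108.8 − 10·log₁₀(4π·4.4²) = 108.8 − 10·log₁₀(243.285) = 84.9 dB.
Sum in the linear (power) domain: Σ 10^(Lᵢ/10) = 10^(84.9/10) + 10^(77.8/10) + 10^(83.8/10) + 10^(89.9/10) = 1.586e+09.
L_total = 10·log₁₀(1.586e+09) = 92.0 dB.

92.0 dB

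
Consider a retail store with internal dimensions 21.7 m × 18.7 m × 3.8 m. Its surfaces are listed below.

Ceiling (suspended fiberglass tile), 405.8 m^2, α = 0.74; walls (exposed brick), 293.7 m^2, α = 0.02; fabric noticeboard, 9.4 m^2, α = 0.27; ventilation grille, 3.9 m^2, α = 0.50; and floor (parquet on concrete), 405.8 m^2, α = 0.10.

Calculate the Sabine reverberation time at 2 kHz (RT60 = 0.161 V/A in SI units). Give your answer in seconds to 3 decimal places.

A = Σ Sᵢαᵢ = 405.8·0.74 + 293.7·0.02 + 9.4·0.27 + 3.9·0.50 + 405.8·0.10 = 351.234 sabins.
Volume V = 21.7 × 18.7 × 3.8 = 1542.002 m³.
RT60 = 0.161 · V / A = 0.161 × 1542.002 / 351.234 = 0.707 s.

0.707 s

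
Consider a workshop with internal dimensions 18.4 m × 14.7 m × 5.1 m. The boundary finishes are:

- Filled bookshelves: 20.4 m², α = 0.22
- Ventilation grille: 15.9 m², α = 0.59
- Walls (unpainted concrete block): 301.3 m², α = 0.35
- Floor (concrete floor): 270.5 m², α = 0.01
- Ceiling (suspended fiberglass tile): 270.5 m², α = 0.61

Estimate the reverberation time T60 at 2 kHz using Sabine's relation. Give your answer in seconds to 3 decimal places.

0.774 s

A = Σ Sᵢαᵢ = 20.4*0.22 + 15.9*0.59 + 301.3*0.35 + 270.5*0.01 + 270.5*0.61 = 287.034 sabins.
Volume V = 18.4 × 14.7 × 5.1 = 1379.448 m³.
Sabine: RT60 = 0.161 × 1379.448 / 287.034 = 0.774 s.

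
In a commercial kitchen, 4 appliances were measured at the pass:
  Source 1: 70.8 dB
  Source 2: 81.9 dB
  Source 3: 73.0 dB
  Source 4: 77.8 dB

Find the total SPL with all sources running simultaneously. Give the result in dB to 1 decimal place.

83.9 dB

Σ 10^(Lᵢ/10) = 2.471e+08.
L_total = 10·log₁₀(2.471e+08) = 83.9 dB.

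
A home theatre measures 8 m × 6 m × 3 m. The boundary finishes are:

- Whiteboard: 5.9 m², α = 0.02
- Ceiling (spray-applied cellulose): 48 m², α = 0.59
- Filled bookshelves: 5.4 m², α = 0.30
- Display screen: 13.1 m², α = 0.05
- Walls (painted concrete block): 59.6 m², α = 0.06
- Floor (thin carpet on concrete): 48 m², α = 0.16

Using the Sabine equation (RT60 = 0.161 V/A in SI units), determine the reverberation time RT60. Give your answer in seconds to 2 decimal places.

Summing Sᵢαᵢ: 0.118 + 28.320 + 1.620 + 0.655 + 3.576 + 7.680 → A = 41.969 sabins.
Volume V = 8 × 6 × 3 = 144 m³.
RT60 = 0.161 · V / A = 0.161 × 144 / 41.969 = 0.55 s.

0.55 s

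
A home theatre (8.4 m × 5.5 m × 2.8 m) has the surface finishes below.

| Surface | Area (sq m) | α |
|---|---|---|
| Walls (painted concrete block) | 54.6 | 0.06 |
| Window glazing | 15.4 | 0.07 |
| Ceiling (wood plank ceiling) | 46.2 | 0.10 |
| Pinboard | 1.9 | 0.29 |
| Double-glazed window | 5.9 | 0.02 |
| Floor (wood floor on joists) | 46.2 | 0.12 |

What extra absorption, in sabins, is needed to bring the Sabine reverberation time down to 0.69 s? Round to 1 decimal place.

Summing Sᵢαᵢ: 3.276 + 1.078 + 4.620 + 0.551 + 0.118 + 5.544 → A₁ = 15.187 sabins.
For T = 0.69 s, need A₂ = 0.161·V/T = 0.161·129.36/0.69 = 30.184 sabins.
ΔA = A₂ − A₁ = 30.184 − 15.187 = 15.0 sabins.

15.0 sabins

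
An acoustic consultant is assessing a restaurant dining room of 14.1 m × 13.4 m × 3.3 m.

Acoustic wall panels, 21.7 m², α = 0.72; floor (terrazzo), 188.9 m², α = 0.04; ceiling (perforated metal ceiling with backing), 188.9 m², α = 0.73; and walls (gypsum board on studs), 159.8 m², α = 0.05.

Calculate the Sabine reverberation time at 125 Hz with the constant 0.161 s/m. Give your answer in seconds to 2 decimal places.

Equivalent absorption area: A = 21.7×0.72 + 188.9×0.04 + 188.9×0.73 + 159.8×0.05 = 169.067 m².
Volume V = 14.1 × 13.4 × 3.3 = 623.502 m³.
T = 0.161 V/A = 0.161·623.502/169.067 = 0.59 s.

0.59 s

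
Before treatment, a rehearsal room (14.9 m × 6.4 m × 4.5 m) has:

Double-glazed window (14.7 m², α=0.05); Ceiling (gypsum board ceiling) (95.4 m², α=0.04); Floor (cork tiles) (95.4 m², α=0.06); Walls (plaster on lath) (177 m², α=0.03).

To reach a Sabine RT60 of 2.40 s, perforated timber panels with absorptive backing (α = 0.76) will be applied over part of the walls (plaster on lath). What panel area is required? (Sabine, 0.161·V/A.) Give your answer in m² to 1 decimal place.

18.1

A₁ = Σ Sᵢαᵢ = 14.7×0.05 + 95.4×0.04 + 95.4×0.06 + 177×0.03 = 15.585 sabins.
Required A₂ = 0.161·429.12/2.40 = 28.787 sabins.
ΔA needed = 28.787 − 15.585 = 13.202 sabins.
Each m² of panel replacing the walls (plaster on lath) adds (0.76 − 0.03) = 0.73 sabins.
Area = ΔA/Δα = 13.202/0.73 = 18.1 m².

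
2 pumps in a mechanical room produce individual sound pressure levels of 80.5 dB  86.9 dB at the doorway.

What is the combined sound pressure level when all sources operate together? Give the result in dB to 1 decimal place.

Sum in the linear (power) domain: Σ 10^(Lᵢ/10) = 10^(80.5/10) + 10^(86.9/10) = 6.02e+08.
Combined level = 10 log₁₀(6.02e+08) = 87.8 dB.

87.8 dB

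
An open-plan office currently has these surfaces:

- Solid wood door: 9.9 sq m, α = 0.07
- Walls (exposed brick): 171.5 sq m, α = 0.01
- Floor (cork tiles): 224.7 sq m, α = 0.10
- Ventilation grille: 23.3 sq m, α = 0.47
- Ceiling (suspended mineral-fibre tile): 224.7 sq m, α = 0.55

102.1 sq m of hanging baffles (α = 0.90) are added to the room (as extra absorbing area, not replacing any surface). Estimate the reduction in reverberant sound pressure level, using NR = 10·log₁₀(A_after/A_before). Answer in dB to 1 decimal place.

2.0 dB

Total absorption A_before = 9.9×0.07 + 171.5×0.01 + 224.7×0.10 + 23.3×0.47 + 224.7×0.55
  = 0.693 + 1.715 + 22.470 + 10.951 + 123.585 = 159.414 sq m sabins.
Added absorption = 102.1 × 0.90 = 91.890 sabins.
A_after = 159.414 + 91.890 = 251.304 sabins.
Reduction = 10 log₁₀(A_after/A_before) = 10 log₁₀(1.5764) = 2.0 dB.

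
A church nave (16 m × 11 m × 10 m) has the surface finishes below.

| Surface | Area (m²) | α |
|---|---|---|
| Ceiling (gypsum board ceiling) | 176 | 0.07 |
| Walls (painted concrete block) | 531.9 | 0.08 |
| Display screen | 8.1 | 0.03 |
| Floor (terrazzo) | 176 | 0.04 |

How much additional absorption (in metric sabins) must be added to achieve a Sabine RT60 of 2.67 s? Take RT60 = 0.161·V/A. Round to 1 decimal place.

Equivalent absorption area: A₁ = 176·0.07 + 531.9·0.08 + 8.1·0.03 + 176·0.04 = 62.155 m².
Target A₂ = 0.161·1760/2.67 = 106.127 sabins (V = 1760 m³).
ΔA = A₂ − A₁ = 106.127 − 62.155 = 44.0 sabins.

44.0 sabins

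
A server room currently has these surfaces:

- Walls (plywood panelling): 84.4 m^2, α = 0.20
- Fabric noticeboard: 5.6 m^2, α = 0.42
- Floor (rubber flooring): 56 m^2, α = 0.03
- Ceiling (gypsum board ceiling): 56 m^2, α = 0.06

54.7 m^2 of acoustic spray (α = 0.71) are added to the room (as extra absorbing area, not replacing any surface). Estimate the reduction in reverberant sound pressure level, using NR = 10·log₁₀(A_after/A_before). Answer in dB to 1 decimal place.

4.1 dB

Equivalent absorption area: A_before = 84.4*0.20 + 5.6*0.42 + 56*0.03 + 56*0.06 = 24.272 m^2.
Treatment contributes 54.7·0.71 = 38.837 sabins.
New total A_after = 63.109 sabins.
Reduction = 10 log₁₀(A_after/A_before) = 10 log₁₀(2.6001) = 4.1 dB.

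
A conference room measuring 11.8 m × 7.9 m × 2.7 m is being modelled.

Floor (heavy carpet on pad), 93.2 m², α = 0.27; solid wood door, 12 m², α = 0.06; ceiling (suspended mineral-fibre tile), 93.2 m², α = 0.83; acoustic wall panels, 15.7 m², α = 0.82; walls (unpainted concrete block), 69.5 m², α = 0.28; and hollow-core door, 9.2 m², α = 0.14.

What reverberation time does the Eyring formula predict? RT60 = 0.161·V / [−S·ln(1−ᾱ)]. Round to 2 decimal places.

0.22 s

S = Σ Sᵢ = 292.8 m².
Σ(Sᵢαᵢ) = 93.2·0.27 + 12·0.06 + 93.2·0.83 + 15.7·0.82 + 69.5·0.28 + 9.2·0.14 = 136.862.
ᾱ = 136.862 / 292.8 = 0.4674.
Eyring denominator: −S ln(1−ᾱ) = 184.459.
V = 11.8 × 7.9 × 2.7 = 251.694 m³.
RT60 = 0.161 × 251.694 / 184.459 = 0.22 s.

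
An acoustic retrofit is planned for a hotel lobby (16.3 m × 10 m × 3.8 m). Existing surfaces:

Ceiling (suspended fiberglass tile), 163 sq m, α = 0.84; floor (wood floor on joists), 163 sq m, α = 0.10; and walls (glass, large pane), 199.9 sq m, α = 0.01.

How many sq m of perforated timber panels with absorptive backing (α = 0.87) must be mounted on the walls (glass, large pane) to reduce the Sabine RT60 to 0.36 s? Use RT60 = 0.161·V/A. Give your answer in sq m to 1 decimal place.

141.6

A₁ = Σ Sᵢαᵢ = 163×0.84 + 163×0.10 + 199.9×0.01 = 155.219 sabins.
V = 619.4 m³. Target absorption A₂ = 0.161 × 619.4 / 0.36 = 277.009 sabins.
ΔA needed = 277.009 − 155.219 = 121.790 sabins.
Net gain per sq m: Δα = 0.87 − 0.01 = 0.86.
Panel area = 121.790 / 0.86 = 141.6 sq m.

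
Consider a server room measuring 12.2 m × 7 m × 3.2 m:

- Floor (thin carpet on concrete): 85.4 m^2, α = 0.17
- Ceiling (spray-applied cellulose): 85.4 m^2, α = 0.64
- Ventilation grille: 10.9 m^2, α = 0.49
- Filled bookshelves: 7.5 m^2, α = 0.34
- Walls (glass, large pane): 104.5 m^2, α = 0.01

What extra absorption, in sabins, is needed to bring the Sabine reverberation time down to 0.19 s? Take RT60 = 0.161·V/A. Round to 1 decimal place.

153.5 sabins

Summing Sᵢαᵢ: 14.518 + 54.656 + 5.341 + 2.550 + 1.045 → A₁ = 78.110 sabins.
For T = 0.19 s, need A₂ = 0.161·V/T = 0.161·273.28/0.19 = 231.569 sabins.
Additional absorption ΔA = 231.569 − 78.110 = 153.5 sabins.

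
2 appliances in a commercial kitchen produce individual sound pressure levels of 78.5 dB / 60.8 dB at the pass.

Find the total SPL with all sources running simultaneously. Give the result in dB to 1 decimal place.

78.6 dB

Sum in the linear (power) domain: Σ 10^(Lᵢ/10) = 10^(78.5/10) + 10^(60.8/10) = 7.2e+07.
L_total = 10·log₁₀(7.2e+07) = 78.6 dB.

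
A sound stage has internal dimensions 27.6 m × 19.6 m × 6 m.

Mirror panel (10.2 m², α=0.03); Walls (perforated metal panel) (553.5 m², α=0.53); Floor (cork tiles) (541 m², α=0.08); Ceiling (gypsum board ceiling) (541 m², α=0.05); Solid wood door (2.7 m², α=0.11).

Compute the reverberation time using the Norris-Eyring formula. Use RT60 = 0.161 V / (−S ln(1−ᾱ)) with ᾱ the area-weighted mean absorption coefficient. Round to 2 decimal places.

1.27 sec

S = Σ Sᵢ = 1648.4 m².
Absorption A = 10.2×0.03 + 553.5×0.53 + 541×0.08 + 541×0.05 + 2.7×0.11 = 364.288 sabins.
Mean coefficient ᾱ = A/S = 0.2210.
Eyring denominator: −S ln(1−ᾱ) = 411.678.
V = 27.6 × 19.6 × 6 = 3245.76 m³.
T = 0.161·V/[−S·ln(1−ᾱ)] = 0.161·3245.76/411.678 = 1.27 s.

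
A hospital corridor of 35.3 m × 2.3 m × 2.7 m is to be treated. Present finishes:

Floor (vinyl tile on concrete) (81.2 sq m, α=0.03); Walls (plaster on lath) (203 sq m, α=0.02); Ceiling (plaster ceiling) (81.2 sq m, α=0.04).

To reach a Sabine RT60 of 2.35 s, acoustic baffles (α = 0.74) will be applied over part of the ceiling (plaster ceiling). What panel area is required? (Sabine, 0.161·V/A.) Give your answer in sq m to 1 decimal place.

A₁ = Σ Sᵢαᵢ = 81.2×0.03 + 203×0.02 + 81.2×0.04 = 9.744 sabins.
V = 219.213 m³. Target absorption A₂ = 0.161 × 219.213 / 2.35 = 15.018 sabins.
Absorption to add: 15.018 − 9.744 = 5.274 sabins.
Each sq m of panel replacing the ceiling (plaster ceiling) adds (0.74 − 0.04) = 0.70 sabins.
Area = ΔA/Δα = 5.274/0.70 = 7.5 sq m.

7.5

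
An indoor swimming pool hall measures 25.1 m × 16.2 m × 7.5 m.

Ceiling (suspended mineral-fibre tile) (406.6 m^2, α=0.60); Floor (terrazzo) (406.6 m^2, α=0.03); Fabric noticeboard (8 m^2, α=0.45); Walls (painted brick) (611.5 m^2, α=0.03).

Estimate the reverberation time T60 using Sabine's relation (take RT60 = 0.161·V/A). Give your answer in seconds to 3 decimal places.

1.766 s

Equivalent absorption area: A = 406.6·0.60 + 406.6·0.03 + 8·0.45 + 611.5·0.03 = 278.103 m^2.
Volume V = 25.1 × 16.2 × 7.5 = 3049.65 m³.
RT60 = 0.161 · V / A = 0.161 × 3049.65 / 278.103 = 1.766 s.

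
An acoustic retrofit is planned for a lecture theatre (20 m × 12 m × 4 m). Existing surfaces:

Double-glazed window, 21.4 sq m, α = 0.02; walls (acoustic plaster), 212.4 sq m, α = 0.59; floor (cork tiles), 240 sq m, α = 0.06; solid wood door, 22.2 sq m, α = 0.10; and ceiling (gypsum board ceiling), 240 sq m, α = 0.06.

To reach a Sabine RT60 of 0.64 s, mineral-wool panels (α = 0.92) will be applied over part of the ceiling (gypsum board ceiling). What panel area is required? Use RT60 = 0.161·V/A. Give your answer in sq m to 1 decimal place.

98.5

Total absorption A₁ = 21.4×0.02 + 212.4×0.59 + 240×0.06 + 22.2×0.10 + 240×0.06
  = 0.428 + 125.316 + 14.400 + 2.220 + 14.400 = 156.764 sq m sabins.
V = 960 m³. Target absorption A₂ = 0.161 × 960 / 0.64 = 241.500 sabins.
Absorption to add: 241.500 − 156.764 = 84.736 sabins.
Net gain per sq m: Δα = 0.92 − 0.06 = 0.86.
Area = ΔA/Δα = 84.736/0.86 = 98.5 sq m.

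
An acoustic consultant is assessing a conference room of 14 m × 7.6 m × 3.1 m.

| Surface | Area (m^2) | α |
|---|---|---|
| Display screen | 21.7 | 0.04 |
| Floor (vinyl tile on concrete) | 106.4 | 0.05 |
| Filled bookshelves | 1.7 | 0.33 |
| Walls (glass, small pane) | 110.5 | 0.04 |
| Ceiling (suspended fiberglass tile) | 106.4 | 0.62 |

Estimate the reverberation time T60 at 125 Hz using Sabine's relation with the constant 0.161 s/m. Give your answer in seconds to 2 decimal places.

0.69 seconds

A = Σ Sᵢαᵢ = 21.7·0.04 + 106.4·0.05 + 1.7·0.33 + 110.5·0.04 + 106.4·0.62 = 77.137 sabins.
Room volume: 329.84 m³.
Sabine: RT60 = 0.161 × 329.84 / 77.137 = 0.69 s.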